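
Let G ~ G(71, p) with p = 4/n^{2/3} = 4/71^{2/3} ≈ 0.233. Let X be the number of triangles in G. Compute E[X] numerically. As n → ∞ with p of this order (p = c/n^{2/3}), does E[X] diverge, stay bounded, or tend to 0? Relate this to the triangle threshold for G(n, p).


Number of potential triangles: C(71, 3) = 57155.
Each occurs with probability p³ ≈ (0.233)³ ≈ 1.26959e-02.
By linearity: E[X] = C(71, 3)·p³ ≈ 57155 · 1.26959e-02 ≈ 725.634.
Since α = 2/3 < 1, p = c/n^{2/3} ≫ 1/n is above the triangle threshold p ~ 1/n. Asymptotically E[X] ~ (c³/6)·n^{3(1−α)} = (4³/6)·n^{1} → ∞; triangles are abundant w.h.p.

E[X] ≈ 725.634; in regime p = Θ(1/n^{2/3}) E[X] diverges (above the triangle threshold p ~ 1/n).


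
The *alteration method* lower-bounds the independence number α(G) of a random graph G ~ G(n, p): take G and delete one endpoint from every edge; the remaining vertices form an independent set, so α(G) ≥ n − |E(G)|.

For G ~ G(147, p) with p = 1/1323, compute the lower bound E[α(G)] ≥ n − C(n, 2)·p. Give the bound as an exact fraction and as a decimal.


E[|E(G)|] = C(147, 2)·p = 10731 · (1/1323) = 73/9.
E[α(G)] ≥ n − E[|E(G)|] = 147 − 73/9 = 1250/9.
Numerically: ≈ 138.888889.
(This is only a lower bound; the true E[α(G)] may be larger.)

E[α(G)] ≥ 1250/9 ≈ 138.888889.


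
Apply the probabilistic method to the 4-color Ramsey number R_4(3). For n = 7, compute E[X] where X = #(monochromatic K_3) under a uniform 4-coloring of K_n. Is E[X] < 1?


E[X] = C(7, 3) · 4^{1 − 3} = 35 · 4^{−2} = 35/16.
As a reduced fraction: E[X] = 35/16 ≈ 2.187500.
Is E[X] < 1? NO.
Since E[X] ≥ 1, the first-moment bound is inconclusive at n = 7; it does NOT by itself certify R_4(3) > 7.

E[X] = 35/16 ≈ 2.187500; E[X] ≥ 1; first-moment method inconclusive here.


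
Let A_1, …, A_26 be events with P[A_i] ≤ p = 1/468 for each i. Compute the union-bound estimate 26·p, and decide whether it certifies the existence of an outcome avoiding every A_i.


Union bound: P[∪_{i=1}^{26} A_i] ≤ Σ_i P[A_i] ≤ 26·p = 26·(1/468) = 1/18.
Numerically: 1/18 ≈ 0.05556.
Is 1/18 < 1? YES.
Since P[∪ A_i] ≤ 1/18 < 1, the complement has P[∩ A_i^c] ≥ 1 − 1/18 = 17/18 > 0, so some outcome avoids every A_i.

26·p = 1/18 ≈ 0.05556; existence CERTIFIED by the union bound.


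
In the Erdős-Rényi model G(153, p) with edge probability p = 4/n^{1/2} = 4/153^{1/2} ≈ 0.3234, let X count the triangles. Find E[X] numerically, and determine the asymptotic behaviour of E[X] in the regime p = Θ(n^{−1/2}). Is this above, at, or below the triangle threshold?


Number of potential triangles: C(153, 3) = 585276.
Each occurs with probability p³ ≈ (0.3234)³ ≈ 3.381760e-02.
By linearity: E[X] = C(153, 3)·p³ ≈ 585276 · 3.381760e-02 ≈ 19792.6317.
Since α = 1/2 < 1, p = c/n^{1/2} ≫ 1/n is above the triangle threshold p ~ 1/n. Asymptotically E[X] ~ (c³/6)·n^{3(1−α)} = (4³/6)·n^{1.5} → ∞; triangles are abundant w.h.p.

E[X] ≈ 19792.6317; in regime p = Θ(1/n^{1/2}) E[X] diverges (above the triangle threshold p ~ 1/n).


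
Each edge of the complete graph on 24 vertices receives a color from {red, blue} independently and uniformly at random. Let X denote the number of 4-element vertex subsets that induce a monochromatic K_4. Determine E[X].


Let X = Σ_S X_S over the C(24, 4) = 10626 subsets S of size 4, where X_S = 1 if the K_4 on S is monochromatic.
For a fixed S, the K_4 on S has C(4, 2) = 6 edges. P[all 6 edges red] = (1/2)^6, and likewise for blue, so P[monochromatic] = 2·(1/2)^6 = 2^{1 − 6} = 1/32.
Summing: E[X] = C(24, 4) · 2^{1 − 6} = 10626 · 1/32 = 5313/16.
Numerically: E[X] ≈ 332.062500.

E[X] = C(24,4)·2^(1−C(4,2)) = 5313/16 ≈ 332.062500.


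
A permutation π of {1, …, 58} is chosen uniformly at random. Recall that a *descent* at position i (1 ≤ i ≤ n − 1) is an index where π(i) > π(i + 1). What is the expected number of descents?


Write X = Σ X_I over i = 1, …, 57, with X_I the indicator of one descent.
There are 57 indicators.
For each fixed i, the pair (π(i), π(i+1)) is a uniformly random ordered pair of distinct values from {1, …, 58}; by symmetry P[π(i) > π(i+1)] = 1/2.
By linearity: E[X] = 57 · (1/2) = (58 − 1) · (1/2) = 57/2 ≈ 28.5000.

E[X] = 57/2 = 28.5000.


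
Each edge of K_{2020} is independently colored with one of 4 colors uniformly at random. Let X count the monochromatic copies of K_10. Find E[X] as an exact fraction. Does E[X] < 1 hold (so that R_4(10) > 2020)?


E[X] = C(2020, 10) · 4^{1 − 45} = 304832018578739931133653656 · 4^{−44} = 304832018578739931133653656/309485009821345068724781056.
As a reduced fraction: E[X] = 38104002322342491391706707/38685626227668133590597632 ≈ 0.9850.
Is E[X] < 1? YES.
Since E[X] < 1, there exists a 4-coloring of K_{2020} with no monochromatic K_10; hence R_4(10) > 2020.

E[X] = 38104002322342491391706707/38685626227668133590597632 ≈ 0.9850; E[X] < 1, so R_4(10) > 2020.


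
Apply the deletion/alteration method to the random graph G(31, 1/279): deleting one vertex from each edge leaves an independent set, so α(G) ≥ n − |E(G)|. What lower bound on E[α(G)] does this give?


E[|E(G)|] = C(31, 2)·p = 465 · (1/279) = 5/3.
E[α(G)] ≥ n − E[|E(G)|] = 31 − 5/3 = 88/3.
Numerically: ≈ 29.33333.
(This is only a lower bound; the true E[α(G)] may be larger.)

E[α(G)] ≥ 88/3 ≈ 29.33333.


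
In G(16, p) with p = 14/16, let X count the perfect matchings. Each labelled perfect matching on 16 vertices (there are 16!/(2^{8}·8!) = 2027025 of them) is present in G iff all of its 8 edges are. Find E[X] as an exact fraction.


K_16 has 16!/(2^{8}·8!) = 2027025 labelled perfect matchings.
For each such perfect matching H, let X_H = 1 if all 8 edges of H are present in G. Then P[X_H = 1] = p^{8} = (7/8)^{8} = 5764801/16777216.
Summing the indicators: E[X] = Σ_H E[X_H] = 2027025 · p^{8} = 2027025 · 5764801/16777216 = 11685395747025/16777216.
Numerically: E[X] ≈ 6.965e+05.

E[X] = 2027025 · (7/8)^{8} = 11685395747025/16777216 ≈ 6.965e+05.


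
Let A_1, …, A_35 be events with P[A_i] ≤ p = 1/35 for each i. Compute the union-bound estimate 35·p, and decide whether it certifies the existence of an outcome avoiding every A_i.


Union bound: P[∪_{i=1}^{35} A_i] ≤ Σ_i P[A_i] ≤ 35·p = 35·(1/35) = 1.
Numerically: 1 ≈ 1.00000.
Is 1 < 1? NO.
Since the bound 1 is ≥ 1, the union bound is uninformative here; it does NOT by itself certify existence.

35·p = 1 ≈ 1.00000; existence NOT certified by the union bound.


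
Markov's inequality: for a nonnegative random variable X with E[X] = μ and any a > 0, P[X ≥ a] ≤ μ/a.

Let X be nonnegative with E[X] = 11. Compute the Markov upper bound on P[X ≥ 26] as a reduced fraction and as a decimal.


μ = E[X] = 11, a = 26.
Markov: P[X ≥ 26] ≤ μ/a = (11)/26 = 11/26.
Numerically: ≈ 0.42308.
(Since a = 26 > μ = 11.00000, the bound 11/26 is < 1 and informative.)

P[X ≥ 26] ≤ 11/26 ≈ 0.42308.


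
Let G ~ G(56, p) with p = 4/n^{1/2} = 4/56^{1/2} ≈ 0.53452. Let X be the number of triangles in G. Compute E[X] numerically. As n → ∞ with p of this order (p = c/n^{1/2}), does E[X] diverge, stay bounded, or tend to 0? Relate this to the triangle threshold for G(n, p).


Number of potential triangles: C(56, 3) = 27720.
Each occurs with probability p³ ≈ (0.53452)³ ≈ 1.5272071e-01.
By linearity: E[X] = C(56, 3)·p³ ≈ 27720 · 1.5272071e-01 ≈ 4233.41807.
Since α = 1/2 < 1, p = c/n^{1/2} ≫ 1/n is above the triangle threshold p ~ 1/n. Asymptotically E[X] ~ (c³/6)·n^{3(1−α)} = (4³/6)·n^{1.5} → ∞; triangles are abundant w.h.p.

E[X] ≈ 4233.41807; in regime p = Θ(1/n^{1/2}) E[X] diverges (above the triangle threshold p ~ 1/n).


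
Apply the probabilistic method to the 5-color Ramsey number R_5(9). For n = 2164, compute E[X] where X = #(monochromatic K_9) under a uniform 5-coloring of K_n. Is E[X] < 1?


E[X] = C(2164, 9) · 5^{1 − 36} = 2820446946663120530187432 · 5^{−35} = 2820446946663120530187432/2910383045673370361328125.
As a reduced fraction: E[X] = 2820446946663120530187432/2910383045673370361328125 ≈ 0.96910.
Is E[X] < 1? YES.
Since E[X] < 1, there exists a 5-coloring of K_{2164} with no monochromatic K_9; hence R_5(9) > 2164.

E[X] = 2820446946663120530187432/2910383045673370361328125 ≈ 0.96910; E[X] < 1, so R_5(9) > 2164.


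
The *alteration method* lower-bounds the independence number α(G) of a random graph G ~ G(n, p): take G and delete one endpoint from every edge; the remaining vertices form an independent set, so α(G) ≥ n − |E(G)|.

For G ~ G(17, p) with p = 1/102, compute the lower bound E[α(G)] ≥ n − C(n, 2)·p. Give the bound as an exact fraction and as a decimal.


E[|E(G)|] = C(17, 2)·p = 136 · (1/102) = 4/3.
E[α(G)] ≥ n − E[|E(G)|] = 17 − 4/3 = 47/3.
Numerically: ≈ 15.667.
(This is only a lower bound; the true E[α(G)] may be larger.)

E[α(G)] ≥ 47/3 ≈ 15.667.


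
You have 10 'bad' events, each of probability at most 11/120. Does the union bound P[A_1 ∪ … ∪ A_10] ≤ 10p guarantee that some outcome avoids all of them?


Union bound: P[∪_{i=1}^{10} A_i] ≤ Σ_i P[A_i] ≤ 10·p = 10·(11/120) = 11/12.
Numerically: 11/12 ≈ 0.9166667.
Is 11/12 < 1? YES.
Since P[∪ A_i] ≤ 11/12 < 1, the complement has P[∩ A_i^c] ≥ 1 − 11/12 = 1/12 > 0, so some outcome avoids every A_i.

10·p = 11/12 ≈ 0.9166667; existence CERTIFIED by the union bound.


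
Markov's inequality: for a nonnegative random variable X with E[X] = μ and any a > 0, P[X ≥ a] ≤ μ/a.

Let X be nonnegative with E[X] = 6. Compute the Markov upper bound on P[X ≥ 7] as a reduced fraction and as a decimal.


μ = E[X] = 6, a = 7.
Markov: P[X ≥ 7] ≤ μ/a = (6)/7 = 6/7.
Numerically: ≈ 0.857143.
(Since a = 7 > μ = 6.000000, the bound 6/7 is < 1 and informative.)

P[X ≥ 7] ≤ 6/7 ≈ 0.857143.


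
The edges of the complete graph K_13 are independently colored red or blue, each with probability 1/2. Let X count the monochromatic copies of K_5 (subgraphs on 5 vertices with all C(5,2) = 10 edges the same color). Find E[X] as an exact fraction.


Let X = Σ_S X_S over the C(13, 5) = 1287 subsets S of size 5, where X_S = 1 if the K_5 on S is monochromatic.
For a fixed S, the K_5 on S has C(5, 2) = 10 edges. P[all 10 edges red] = (1/2)^10, and likewise for blue, so P[monochromatic] = 2·(1/2)^10 = 2^{1 − 10} = 1/512.
Summing: E[X] = C(13, 5) · 2^{1 − 10} = 1287 · 1/512 = 1287/512.
Numerically: E[X] ≈ 2.513672.

E[X] = C(13,5)·2^(1−C(5,2)) = 1287/512 ≈ 2.513672.


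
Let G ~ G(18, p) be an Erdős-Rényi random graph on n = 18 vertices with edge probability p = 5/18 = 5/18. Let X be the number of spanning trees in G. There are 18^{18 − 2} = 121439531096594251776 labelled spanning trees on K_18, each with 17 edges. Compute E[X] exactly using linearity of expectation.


K_18 has 18^{18 − 2} = 121439531096594251776 labelled spanning trees.
For each such spanning tree H, let X_H = 1 if all 17 edges of H are present in G. Then P[X_H = 1] = p^{17} = (5/18)^{17} = 762939453125/2185911559738696531968.
By linearity: E[X] = Σ_H E[X_H] = 121439531096594251776 · p^{17} = 121439531096594251776 · 762939453125/2185911559738696531968 = 762939453125/18.
Numerically: E[X] ≈ 4.24e+10.

E[X] = 121439531096594251776 · (5/18)^{17} = 762939453125/18 ≈ 4.24e+10.


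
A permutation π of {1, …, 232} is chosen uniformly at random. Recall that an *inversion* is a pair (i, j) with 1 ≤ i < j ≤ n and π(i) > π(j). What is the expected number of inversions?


Write X = Σ X_I over the C(232, 2) = 26796 pairs i < j, with X_I the indicator of one inversion.
There are 26796 indicators.
For each fixed pair i < j, the values π(i) and π(j) are two distinct elements of {1, …, 232} in uniformly random order; by symmetry P[π(i) > π(j)] = 1/2.
By linearity: E[X] = 26796 · (1/2) = C(232, 2) · (1/2) = 26796/2 = 13398 ≈ 13398.000.

E[X] = 13398 = 13398.000.


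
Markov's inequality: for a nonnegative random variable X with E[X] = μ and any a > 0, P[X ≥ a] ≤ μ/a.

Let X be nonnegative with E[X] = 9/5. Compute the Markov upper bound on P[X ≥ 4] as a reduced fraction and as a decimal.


μ = E[X] = 9/5, a = 4.
Markov: P[X ≥ 4] ≤ μ/a = (9/5)/4 = 9/20.
Numerically: ≈ 0.4500.
(Since a = 4 > μ = 1.8000, the bound 9/20 is < 1 and informative.)

P[X ≥ 4] ≤ 9/20 ≈ 0.4500.


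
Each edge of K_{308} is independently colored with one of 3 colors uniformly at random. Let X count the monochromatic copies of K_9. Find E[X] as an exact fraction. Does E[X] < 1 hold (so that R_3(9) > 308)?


E[X] = C(308, 9) · 3^{1 − 36} = 61088326838816200 · 3^{−35} = 61088326838816200/50031545098999707.
As a reduced fraction: E[X] = 61088326838816200/50031545098999707 ≈ 1.22100.
Is E[X] < 1? NO.
Since E[X] ≥ 1, the first-moment bound is inconclusive at n = 308; it does NOT by itself certify R_3(9) > 308.

E[X] = 61088326838816200/50031545098999707 ≈ 1.22100; E[X] ≥ 1; first-moment method inconclusive here.


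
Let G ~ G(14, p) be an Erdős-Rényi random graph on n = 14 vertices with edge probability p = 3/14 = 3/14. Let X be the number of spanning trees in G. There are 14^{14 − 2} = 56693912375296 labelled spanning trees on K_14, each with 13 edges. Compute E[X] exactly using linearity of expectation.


K_14 has 14^{14 − 2} = 56693912375296 labelled spanning trees.
For each such spanning tree H, let X_H = 1 if all 13 edges of H are present in G. Then P[X_H = 1] = p^{13} = (3/14)^{13} = 1594323/793714773254144.
By linearity of expectation: E[X] = Σ_H E[X_H] = 56693912375296 · p^{13} = 56693912375296 · 1594323/793714773254144 = 1594323/14.
Numerically: E[X] ≈ 113880.

E[X] = 56693912375296 · (3/14)^{13} = 1594323/14 ≈ 113880.


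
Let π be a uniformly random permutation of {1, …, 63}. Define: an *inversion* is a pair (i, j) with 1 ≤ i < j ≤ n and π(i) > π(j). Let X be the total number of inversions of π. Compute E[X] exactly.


Write X = Σ X_I over the C(63, 2) = 1953 pairs i < j, with X_I the indicator of one inversion.
There are 1953 indicators.
For each fixed pair i < j, the values π(i) and π(j) are two distinct elements of {1, …, 63} in uniformly random order; by symmetry P[π(i) > π(j)] = 1/2.
By linearity: E[X] = 1953 · (1/2) = C(63, 2) · (1/2) = 1953/2 = 1953/2 ≈ 976.500000.

E[X] = 1953/2 = 976.500000.


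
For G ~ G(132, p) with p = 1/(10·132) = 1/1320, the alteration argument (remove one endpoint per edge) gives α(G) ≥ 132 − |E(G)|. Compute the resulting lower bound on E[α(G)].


E[|E(G)|] = C(132, 2)·p = 8646 · (1/1320) = 131/20.
E[α(G)] ≥ n − E[|E(G)|] = 132 − 131/20 = 2509/20.
Numerically: ≈ 125.45000.
(This is only a lower bound; the true E[α(G)] may be larger.)

E[α(G)] ≥ 2509/20 ≈ 125.45000.


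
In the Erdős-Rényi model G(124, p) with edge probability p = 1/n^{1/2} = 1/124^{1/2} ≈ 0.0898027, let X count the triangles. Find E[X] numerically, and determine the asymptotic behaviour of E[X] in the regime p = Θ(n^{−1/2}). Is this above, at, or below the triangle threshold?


Number of potential triangles: C(124, 3) = 310124.
Each occurs with probability p³ ≈ (0.0898027)³ ≈ 7.24214928e-04.
By linearity: E[X] = C(124, 3)·p³ ≈ 310124 · 7.24214928e-04 ≈ 224.596430.
Since α = 1/2 < 1, p = c/n^{1/2} ≫ 1/n is above the triangle threshold p ~ 1/n. Asymptotically E[X] ~ (c³/6)·n^{3(1−α)} = (1³/6)·n^{1.5} → ∞; triangles are abundant w.h.p.

E[X] ≈ 224.596430; in regime p = Θ(1/n^{1/2}) E[X] diverges (above the triangle threshold p ~ 1/n).


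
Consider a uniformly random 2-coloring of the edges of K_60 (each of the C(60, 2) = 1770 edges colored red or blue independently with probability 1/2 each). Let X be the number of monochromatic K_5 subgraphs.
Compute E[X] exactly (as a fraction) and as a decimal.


Let X = Σ_S X_S over the C(60, 5) = 5461512 subsets S of size 5, where X_S = 1 if the K_5 on S is monochromatic.
For a fixed S, the K_5 on S has C(5, 2) = 10 edges. P[all 10 edges red] = (1/2)^10, and likewise for blue, so P[monochromatic] = 2·(1/2)^10 = 2^{1 − 10} = 1/512.
By linearity of expectation: E[X] = C(60, 5) · 2^{1 − 10} = 5461512 · 1/512 = 682689/64.
Numerically: E[X] ≈ 10667.016.

E[X] = C(60,5)·2^(1−C(5,2)) = 682689/64 ≈ 10667.016.


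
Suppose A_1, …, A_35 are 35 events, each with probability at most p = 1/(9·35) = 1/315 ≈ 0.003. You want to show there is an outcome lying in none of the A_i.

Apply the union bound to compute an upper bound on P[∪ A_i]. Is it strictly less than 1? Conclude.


Union bound: P[∪_{i=1}^{35} A_i] ≤ Σ_i P[A_i] ≤ 35·p = 35·(1/315) = 1/9.
Numerically: 1/9 ≈ 0.111.
Is 1/9 < 1? YES.
Since P[∪ A_i] ≤ 1/9 < 1, the complement has P[∩ A_i^c] ≥ 1 − 1/9 = 8/9 > 0, so some outcome avoids every A_i.

35·p = 1/9 ≈ 0.111; existence CERTIFIED by the union bound.


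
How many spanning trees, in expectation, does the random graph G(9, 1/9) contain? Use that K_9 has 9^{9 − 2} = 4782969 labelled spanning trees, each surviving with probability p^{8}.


K_9 has 9^{9 − 2} = 4782969 labelled spanning trees.
For each such spanning tree H, let X_H = 1 if all 8 edges of H are present in G. Then P[X_H = 1] = p^{8} = (1/9)^{8} = 1/43046721.
Summing the indicators: E[X] = Σ_H E[X_H] = 4782969 · p^{8} = 4782969 · 1/43046721 = 1/9.
Numerically: E[X] ≈ 0.1111.

E[X] = 4782969 · (1/9)^{8} = 1/9 ≈ 0.1111.


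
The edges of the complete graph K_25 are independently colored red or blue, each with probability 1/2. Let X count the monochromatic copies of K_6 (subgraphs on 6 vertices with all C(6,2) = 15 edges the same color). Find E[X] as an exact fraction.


Let X = Σ_S X_S over the C(25, 6) = 177100 subsets S of size 6, where X_S = 1 if the K_6 on S is monochromatic.
For a fixed S, the K_6 on S has C(6, 2) = 15 edges. P[all 15 edges red] = (1/2)^15, and likewise for blue, so P[monochromatic] = 2·(1/2)^15 = 2^{1 − 15} = 1/16384.
Summing: E[X] = C(25, 6) · 2^{1 − 15} = 177100 · 1/16384 = 44275/4096.
Numerically: E[X] ≈ 10.809326.

E[X] = C(25,6)·2^(1−C(6,2)) = 44275/4096 ≈ 10.809326.


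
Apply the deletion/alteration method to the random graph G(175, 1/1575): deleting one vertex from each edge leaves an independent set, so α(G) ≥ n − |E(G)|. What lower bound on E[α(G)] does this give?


E[|E(G)|] = C(175, 2)·p = 15225 · (1/1575) = 29/3.
E[α(G)] ≥ n − E[|E(G)|] = 175 − 29/3 = 496/3.
Numerically: ≈ 165.33333.
(This is only a lower bound; the true E[α(G)] may be larger.)

E[α(G)] ≥ 496/3 ≈ 165.33333.


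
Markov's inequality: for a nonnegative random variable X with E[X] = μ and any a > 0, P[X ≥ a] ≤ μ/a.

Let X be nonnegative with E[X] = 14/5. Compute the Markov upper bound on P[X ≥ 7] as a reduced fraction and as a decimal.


μ = E[X] = 14/5, a = 7.
Markov: P[X ≥ 7] ≤ μ/a = (14/5)/7 = 2/5.
Numerically: ≈ 0.400.
(Since a = 7 > μ = 2.800, the bound 2/5 is < 1 and informative.)

P[X ≥ 7] ≤ 2/5 ≈ 0.400.


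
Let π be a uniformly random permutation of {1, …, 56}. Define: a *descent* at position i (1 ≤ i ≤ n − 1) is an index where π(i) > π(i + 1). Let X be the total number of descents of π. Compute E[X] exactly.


Write X = Σ X_I over i = 1, …, 55, with X_I the indicator of one descent.
There are 55 indicators.
For each fixed i, the pair (π(i), π(i+1)) is a uniformly random ordered pair of distinct values from {1, …, 56}; by symmetry P[π(i) > π(i+1)] = 1/2.
By linearity: E[X] = 55 · (1/2) = (56 − 1) · (1/2) = 55/2 ≈ 27.50000.

E[X] = 55/2 = 27.50000.


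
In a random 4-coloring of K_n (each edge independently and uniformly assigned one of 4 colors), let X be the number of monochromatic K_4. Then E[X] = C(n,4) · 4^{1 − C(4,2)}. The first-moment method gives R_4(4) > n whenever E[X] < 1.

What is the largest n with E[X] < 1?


We need C(n, 4) · 4^{1 − 6} < 1, i.e. C(n, 4) < 4^{6 − 1} = 1024.
Check values of n near the boundary:
  n = 11: C(11, 4) = 330; 330 < 1024? YES
  n = 12: C(12, 4) = 495; 495 < 1024? YES
  n = 13: C(13, 4) = 715; 715 < 1024? YES
  n = 14: C(14, 4) = 1001; 1001 < 1024? YES
  n = 15: C(15, 4) = 1365; 1365 < 1024? NO
  n = 16: C(16, 4) = 1820; 1820 < 1024? NO
The largest n with C(n, 4) < 1024 is n = 14 (where E[X] = 1001/1024 ≈ 0.9775). Hence R_4(4) > 14, i.e. R_4(4) ≥ 15.

Largest n = 14; hence R_4(4) > 14.


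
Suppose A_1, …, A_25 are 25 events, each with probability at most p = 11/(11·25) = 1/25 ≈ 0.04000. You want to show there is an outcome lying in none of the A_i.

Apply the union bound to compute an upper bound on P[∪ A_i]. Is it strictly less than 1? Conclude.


Union bound: P[∪_{i=1}^{25} A_i] ≤ Σ_i P[A_i] ≤ 25·p = 25·(1/25) = 1.
Numerically: 1 ≈ 1.00000.
Is 1 < 1? NO.
Since the bound 1 is ≥ 1, the union bound is uninformative here; it does NOT by itself certify existence.

25·p = 1 ≈ 1.00000; existence NOT certified by the union bound.


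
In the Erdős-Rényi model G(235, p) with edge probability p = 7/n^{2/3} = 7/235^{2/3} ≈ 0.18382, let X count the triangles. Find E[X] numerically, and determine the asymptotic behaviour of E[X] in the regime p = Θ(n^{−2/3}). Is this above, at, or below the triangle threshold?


Number of potential triangles: C(235, 3) = 2135445.
Each occurs with probability p³ ≈ (0.18382)³ ≈ 6.2109552e-03.
By linearity: E[X] = C(235, 3)·p³ ≈ 2135445 · 6.2109552e-03 ≈ 13263.15319.
Since α = 2/3 < 1, p = c/n^{2/3} ≫ 1/n is above the triangle threshold p ~ 1/n. Asymptotically E[X] ~ (c³/6)·n^{3(1−α)} = (7³/6)·n^{1} → ∞; triangles are abundant w.h.p.

E[X] ≈ 13263.15319; in regime p = Θ(1/n^{2/3}) E[X] diverges (above the triangle threshold p ~ 1/n).


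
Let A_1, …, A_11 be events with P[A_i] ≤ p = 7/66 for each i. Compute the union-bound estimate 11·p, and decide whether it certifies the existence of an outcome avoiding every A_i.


Union bound: P[∪_{i=1}^{11} A_i] ≤ Σ_i P[A_i] ≤ 11·p = 11·(7/66) = 7/6.
Numerically: 7/6 ≈ 1.167.
Is 7/6 < 1? NO.
Since the bound 7/6 is ≥ 1, the union bound is uninformative here; it does NOT by itself certify existence.

11·p = 7/6 ≈ 1.167; existence NOT certified by the union bound.


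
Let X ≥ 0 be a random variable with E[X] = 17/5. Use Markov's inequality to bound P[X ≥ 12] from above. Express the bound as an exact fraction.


μ = E[X] = 17/5, a = 12.
Markov: P[X ≥ 12] ≤ μ/a = (17/5)/12 = 17/60.
Numerically: ≈ 0.283.
(Since a = 12 > μ = 3.400, the bound 17/60 is < 1 and informative.)

P[X ≥ 12] ≤ 17/60 ≈ 0.283.


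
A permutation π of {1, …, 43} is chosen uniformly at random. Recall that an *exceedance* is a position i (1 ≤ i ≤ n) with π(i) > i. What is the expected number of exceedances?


Write X = Σ_{i=1}^{43} X_i, where X_i = 1_{π(i) > i}.
For each fixed i, π(i) is uniform over {1, …, 43} (marginal of a uniform permutation), so P[π(i) > i] = (n − i)/n. Summing: Σ_{i=1}^{43} (n − i)/n = (0 + 1 + … + 42)/43 = 43(43 − 1)/(2·43) = (43 − 1)/2.
Hence E[X] = Σ_{i=1}^{43} (43 − i)/43 = 21 ≈ 21.000000.

E[X] = 21 = 21.000000.


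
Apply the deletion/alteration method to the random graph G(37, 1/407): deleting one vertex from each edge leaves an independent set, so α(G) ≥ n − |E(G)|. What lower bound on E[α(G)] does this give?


E[|E(G)|] = C(37, 2)·p = 666 · (1/407) = 18/11.
E[α(G)] ≥ n − E[|E(G)|] = 37 − 18/11 = 389/11.
Numerically: ≈ 35.36364.
(This is only a lower bound; the true E[α(G)] may be larger.)

E[α(G)] ≥ 389/11 ≈ 35.36364.


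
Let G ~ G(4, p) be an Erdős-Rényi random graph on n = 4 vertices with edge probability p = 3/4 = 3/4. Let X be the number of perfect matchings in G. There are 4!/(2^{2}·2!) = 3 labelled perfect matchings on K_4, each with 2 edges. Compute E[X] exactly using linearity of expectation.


K_4 has 4!/(2^{2}·2!) = 3 labelled perfect matchings.
For each such perfect matching H, let X_H = 1 if all 2 edges of H are present in G. Then P[X_H = 1] = p^{2} = (3/4)^{2} = 9/16.
By linearity: E[X] = Σ_H E[X_H] = 3 · p^{2} = 3 · 9/16 = 27/16.
Numerically: E[X] ≈ 1.6875.

E[X] = 3 · (3/4)^{2} = 27/16 ≈ 1.6875.


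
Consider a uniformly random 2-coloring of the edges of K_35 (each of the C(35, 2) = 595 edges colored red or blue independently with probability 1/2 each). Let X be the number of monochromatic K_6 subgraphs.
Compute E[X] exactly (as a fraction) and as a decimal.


Let X = Σ_S X_S over the C(35, 6) = 1623160 subsets S of size 6, where X_S = 1 if the K_6 on S is monochromatic.
For a fixed S, the K_6 on S has C(6, 2) = 15 edges. P[all 15 edges red] = (1/2)^15, and likewise for blue, so P[monochromatic] = 2·(1/2)^15 = 2^{1 − 15} = 1/16384.
Summing: E[X] = C(35, 6) · 2^{1 − 15} = 1623160 · 1/16384 = 202895/2048.
Numerically: E[X] ≈ 99.06982.

E[X] = C(35,6)·2^(1−C(6,2)) = 202895/2048 ≈ 99.06982.


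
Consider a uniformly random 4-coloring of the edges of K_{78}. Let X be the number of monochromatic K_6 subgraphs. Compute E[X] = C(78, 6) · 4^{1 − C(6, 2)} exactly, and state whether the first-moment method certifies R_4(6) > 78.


E[X] = C(78, 6) · 4^{1 − 15} = 256851595 · 4^{−14} = 256851595/268435456.
As a reduced fraction: E[X] = 256851595/268435456 ≈ 0.956847.
Is E[X] < 1? YES.
Since E[X] < 1, there exists a 4-coloring of K_{78} with no monochromatic K_6; hence R_4(6) > 78.

E[X] = 256851595/268435456 ≈ 0.956847; E[X] < 1, so R_4(6) > 78.


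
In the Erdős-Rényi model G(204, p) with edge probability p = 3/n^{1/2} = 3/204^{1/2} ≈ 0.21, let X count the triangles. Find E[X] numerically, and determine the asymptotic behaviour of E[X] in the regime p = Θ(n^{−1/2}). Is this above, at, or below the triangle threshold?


Number of potential triangles: C(204, 3) = 1394204.
Each occurs with probability p³ ≈ (0.21)³ ≈ 9.26656e-03.
By linearity: E[X] = C(204, 3)·p³ ≈ 1394204 · 9.26656e-03 ≈ 12919.474.
Since α = 1/2 < 1, p = c/n^{1/2} ≫ 1/n is above the triangle threshold p ~ 1/n. Asymptotically E[X] ~ (c³/6)·n^{3(1−α)} = (3³/6)·n^{1.5} → ∞; triangles are abundant w.h.p.

E[X] ≈ 12919.474; in regime p = Θ(1/n^{1/2}) E[X] diverges (above the triangle threshold p ~ 1/n).


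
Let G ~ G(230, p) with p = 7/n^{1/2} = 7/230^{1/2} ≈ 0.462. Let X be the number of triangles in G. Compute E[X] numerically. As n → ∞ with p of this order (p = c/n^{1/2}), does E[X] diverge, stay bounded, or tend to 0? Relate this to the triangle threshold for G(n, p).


Number of potential triangles: C(230, 3) = 2001460.
Each occurs with probability p³ ≈ (0.462)³ ≈ 9.83337e-02.
By linearity: E[X] = C(230, 3)·p³ ≈ 2001460 · 9.83337e-02 ≈ 196810.961.
Since α = 1/2 < 1, p = c/n^{1/2} ≫ 1/n is above the triangle threshold p ~ 1/n. Asymptotically E[X] ~ (c³/6)·n^{3(1−α)} = (7³/6)·n^{1.5} → ∞; triangles are abundant w.h.p.

E[X] ≈ 196810.961; in regime p = Θ(1/n^{1/2}) E[X] diverges (above the triangle threshold p ~ 1/n).


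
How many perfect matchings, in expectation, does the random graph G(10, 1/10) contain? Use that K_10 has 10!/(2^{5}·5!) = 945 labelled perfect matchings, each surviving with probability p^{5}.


K_10 has 10!/(2^{5}·5!) = 945 labelled perfect matchings.
For each such perfect matching H, let X_H = 1 if all 5 edges of H are present in G. Then P[X_H = 1] = p^{5} = (1/10)^{5} = 1/100000.
Summing the indicators: E[X] = Σ_H E[X_H] = 945 · p^{5} = 945 · 1/100000 = 189/20000.
Numerically: E[X] ≈ 0.00945.

E[X] = 945 · (1/10)^{5} = 189/20000 ≈ 0.00945.


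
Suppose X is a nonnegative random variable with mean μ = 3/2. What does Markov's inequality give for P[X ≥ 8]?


μ = E[X] = 3/2, a = 8.
Markov: P[X ≥ 8] ≤ μ/a = (3/2)/8 = 3/16.
Numerically: ≈ 0.188.
(Since a = 8 > μ = 1.500, the bound 3/16 is < 1 and informative.)

P[X ≥ 8] ≤ 3/16 ≈ 0.188.


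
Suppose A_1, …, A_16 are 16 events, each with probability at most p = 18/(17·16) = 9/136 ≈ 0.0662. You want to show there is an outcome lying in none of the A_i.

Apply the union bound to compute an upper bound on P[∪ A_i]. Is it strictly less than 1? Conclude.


Union bound: P[∪_{i=1}^{16} A_i] ≤ Σ_i P[A_i] ≤ 16·p = 16·(9/136) = 18/17.
Numerically: 18/17 ≈ 1.0588.
Is 18/17 < 1? NO.
Since the bound 18/17 is ≥ 1, the union bound is uninformative here; it does NOT by itself certify existence.

16·p = 18/17 ≈ 1.0588; existence NOT certified by the union bound.


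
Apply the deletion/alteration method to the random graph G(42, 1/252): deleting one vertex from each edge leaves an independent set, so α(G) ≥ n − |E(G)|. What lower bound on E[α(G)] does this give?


E[|E(G)|] = C(42, 2)·p = 861 · (1/252) = 41/12.
E[α(G)] ≥ n − E[|E(G)|] = 42 − 41/12 = 463/12.
Numerically: ≈ 38.58333.
(This is only a lower bound; the true E[α(G)] may be larger.)

E[α(G)] ≥ 463/12 ≈ 38.58333.


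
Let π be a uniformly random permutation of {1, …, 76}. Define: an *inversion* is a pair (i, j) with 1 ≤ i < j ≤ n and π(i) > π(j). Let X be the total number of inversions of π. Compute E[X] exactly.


Write X = Σ X_I over the C(76, 2) = 2850 pairs i < j, with X_I the indicator of one inversion.
There are 2850 indicators.
For each fixed pair i < j, the values π(i) and π(j) are two distinct elements of {1, …, 76} in uniformly random order; by symmetry P[π(i) > π(j)] = 1/2.
By linearity: E[X] = 2850 · (1/2) = C(76, 2) · (1/2) = 2850/2 = 1425 ≈ 1425.000.

E[X] = 1425 = 1425.000.


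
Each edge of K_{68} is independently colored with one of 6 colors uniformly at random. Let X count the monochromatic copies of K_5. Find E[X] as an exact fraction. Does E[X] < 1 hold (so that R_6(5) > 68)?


E[X] = C(68, 5) · 6^{1 − 10} = 10424128 · 6^{−9} = 10424128/10077696.
As a reduced fraction: E[X] = 162877/157464 ≈ 1.03438.
Is E[X] < 1? NO.
Since E[X] ≥ 1, the first-moment bound is inconclusive at n = 68; it does NOT by itself certify R_6(5) > 68.

E[X] = 162877/157464 ≈ 1.03438; E[X] ≥ 1; first-moment method inconclusive here.


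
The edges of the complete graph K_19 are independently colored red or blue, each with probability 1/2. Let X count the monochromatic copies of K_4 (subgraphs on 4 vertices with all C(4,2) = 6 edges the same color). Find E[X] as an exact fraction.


Let X = Σ_S X_S over the C(19, 4) = 3876 subsets S of size 4, where X_S = 1 if the K_4 on S is monochromatic.
For a fixed S, the K_4 on S has C(4, 2) = 6 edges. P[all 6 edges red] = (1/2)^6, and likewise for blue, so P[monochromatic] = 2·(1/2)^6 = 2^{1 − 6} = 1/32.
By linearity of expectation: E[X] = C(19, 4) · 2^{1 − 6} = 3876 · 1/32 = 969/8.
Numerically: E[X] ≈ 121.1250.

E[X] = C(19,4)·2^(1−C(4,2)) = 969/8 ≈ 121.1250.


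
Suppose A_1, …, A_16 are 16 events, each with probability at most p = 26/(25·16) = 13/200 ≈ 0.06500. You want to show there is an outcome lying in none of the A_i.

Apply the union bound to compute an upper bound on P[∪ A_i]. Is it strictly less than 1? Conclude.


Union bound: P[∪_{i=1}^{16} A_i] ≤ Σ_i P[A_i] ≤ 16·p = 16·(13/200) = 26/25.
Numerically: 26/25 ≈ 1.04000.
Is 26/25 < 1? NO.
Since the bound 26/25 is ≥ 1, the union bound is uninformative here; it does NOT by itself certify existence.

16·p = 26/25 ≈ 1.04000; existence NOT certified by the union bound.


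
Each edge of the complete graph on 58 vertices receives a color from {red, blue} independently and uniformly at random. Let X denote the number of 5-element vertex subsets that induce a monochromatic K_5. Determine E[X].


Let X = Σ_S X_S over the C(58, 5) = 4582116 subsets S of size 5, where X_S = 1 if the K_5 on S is monochromatic.
For a fixed S, the K_5 on S has C(5, 2) = 10 edges. P[all 10 edges red] = (1/2)^10, and likewise for blue, so P[monochromatic] = 2·(1/2)^10 = 2^{1 − 10} = 1/512.
Summing: E[X] = C(58, 5) · 2^{1 − 10} = 4582116 · 1/512 = 1145529/128.
Numerically: E[X] ≈ 8949.445312.

E[X] = C(58,5)·2^(1−C(5,2)) = 1145529/128 ≈ 8949.445312.


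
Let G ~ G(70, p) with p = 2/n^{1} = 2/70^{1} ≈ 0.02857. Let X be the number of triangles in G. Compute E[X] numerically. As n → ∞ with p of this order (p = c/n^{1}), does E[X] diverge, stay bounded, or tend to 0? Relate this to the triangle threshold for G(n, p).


Number of potential triangles: C(70, 3) = 54740.
Each occurs with probability p³ ≈ (0.02857)³ ≈ 2.332362e-05.
By linearity: E[X] = C(70, 3)·p³ ≈ 54740 · 2.332362e-05 ≈ 1.2767.
Here α = 1, so p = 2/n is exactly at the triangle threshold p ~ 1/n. Asymptotically E[X] → c³/6 = 2³/6 = 4/3 ≈ 1.3333, a bounded constant. In this regime the triangle count is asymptotically Poisson(c³/6).

E[X] ≈ 1.2767; in regime p = Θ(1/n^{1}) E[X] stays bounded (at the triangle threshold p ~ 1/n).


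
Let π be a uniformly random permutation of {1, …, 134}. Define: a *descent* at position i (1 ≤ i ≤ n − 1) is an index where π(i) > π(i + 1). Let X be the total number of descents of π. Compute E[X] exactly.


Write X = Σ X_I over i = 1, …, 133, with X_I the indicator of one descent.
There are 133 indicators.
For each fixed i, the pair (π(i), π(i+1)) is a uniformly random ordered pair of distinct values from {1, …, 134}; by symmetry P[π(i) > π(i+1)] = 1/2.
By linearity: E[X] = 133 · (1/2) = (134 − 1) · (1/2) = 133/2 ≈ 66.50000.

E[X] = 133/2 = 66.50000.


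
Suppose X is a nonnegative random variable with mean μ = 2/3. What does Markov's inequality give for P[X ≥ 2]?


μ = E[X] = 2/3, a = 2.
Markov: P[X ≥ 2] ≤ μ/a = (2/3)/2 = 1/3.
Numerically: ≈ 0.33333.
(Since a = 2 > μ = 0.66667, the bound 1/3 is < 1 and informative.)

P[X ≥ 2] ≤ 1/3 ≈ 0.33333.


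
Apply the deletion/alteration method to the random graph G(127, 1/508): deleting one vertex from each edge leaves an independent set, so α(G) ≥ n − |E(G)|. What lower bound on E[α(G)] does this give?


E[|E(G)|] = C(127, 2)·p = 8001 · (1/508) = 63/4.
E[α(G)] ≥ n − E[|E(G)|] = 127 − 63/4 = 445/4.
Numerically: ≈ 111.250.
(This is only a lower bound; the true E[α(G)] may be larger.)

E[α(G)] ≥ 445/4 ≈ 111.250.


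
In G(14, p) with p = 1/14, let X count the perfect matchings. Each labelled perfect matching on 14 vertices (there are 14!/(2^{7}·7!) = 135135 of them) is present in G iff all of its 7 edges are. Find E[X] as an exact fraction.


K_14 has 14!/(2^{7}·7!) = 135135 labelled perfect matchings.
For each such perfect matching H, let X_H = 1 if all 7 edges of H are present in G. Then P[X_H = 1] = p^{7} = (1/14)^{7} = 1/105413504.
By linearity of expectation: E[X] = Σ_H E[X_H] = 135135 · p^{7} = 135135 · 1/105413504 = 19305/15059072.
Numerically: E[X] ≈ 0.001282.

E[X] = 135135 · (1/14)^{7} = 19305/15059072 ≈ 0.001282.


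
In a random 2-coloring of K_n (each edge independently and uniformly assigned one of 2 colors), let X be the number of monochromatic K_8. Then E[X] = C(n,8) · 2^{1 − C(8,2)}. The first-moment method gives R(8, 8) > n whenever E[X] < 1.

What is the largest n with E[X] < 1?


We need C(n, 8) · 2^{1 − 28} < 1, i.e. C(n, 8) < 2^{28 − 1} = 134217728.
Check values of n near the boundary:
  n = 40: C(40, 8) = 76904685; 76904685 < 134217728? YES
  n = 41: C(41, 8) = 95548245; 95548245 < 134217728? YES
  n = 42: C(42, 8) = 118030185; 118030185 < 134217728? YES
  n = 43: C(43, 8) = 145008513; 145008513 < 134217728? NO
  n = 44: C(44, 8) = 177232627; 177232627 < 134217728? NO
The largest n with C(n, 8) < 134217728 is n = 42 (where E[X] = 118030185/134217728 ≈ 0.8794). Hence R(8, 8) > 42, i.e. R(8, 8) ≥ 43.

Largest n = 42; hence R(8, 8) > 42.


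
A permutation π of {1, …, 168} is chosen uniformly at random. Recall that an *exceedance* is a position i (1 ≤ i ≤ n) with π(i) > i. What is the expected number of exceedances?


Write X = Σ_{i=1}^{168} X_i, where X_i = 1_{π(i) > i}.
For each fixed i, π(i) is uniform over {1, …, 168} (marginal of a uniform permutation), so P[π(i) > i] = (n − i)/n. Summing: Σ_{i=1}^{168} (n − i)/n = (0 + 1 + … + 167)/168 = 168(168 − 1)/(2·168) = (168 − 1)/2.
Hence E[X] = Σ_{i=1}^{168} (168 − i)/168 = 167/2 ≈ 83.500.

E[X] = 167/2 = 83.500.


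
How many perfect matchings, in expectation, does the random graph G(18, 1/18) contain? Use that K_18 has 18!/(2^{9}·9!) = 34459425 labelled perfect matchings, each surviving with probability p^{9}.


K_18 has 18!/(2^{9}·9!) = 34459425 labelled perfect matchings.
For each such perfect matching H, let X_H = 1 if all 9 edges of H are present in G. Then P[X_H = 1] = p^{9} = (1/18)^{9} = 1/198359290368.
By linearity of expectation: E[X] = Σ_H E[X_H] = 34459425 · p^{9} = 34459425 · 1/198359290368 = 425425/2448880128.
Numerically: E[X] ≈ 0.000174.

E[X] = 34459425 · (1/18)^{9} = 425425/2448880128 ≈ 0.000174.


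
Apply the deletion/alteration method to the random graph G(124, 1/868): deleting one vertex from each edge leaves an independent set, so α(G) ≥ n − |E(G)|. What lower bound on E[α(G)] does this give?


E[|E(G)|] = C(124, 2)·p = 7626 · (1/868) = 123/14.
E[α(G)] ≥ n − E[|E(G)|] = 124 − 123/14 = 1613/14.
Numerically: ≈ 115.2143.
(This is only a lower bound; the true E[α(G)] may be larger.)

E[α(G)] ≥ 1613/14 ≈ 115.2143.


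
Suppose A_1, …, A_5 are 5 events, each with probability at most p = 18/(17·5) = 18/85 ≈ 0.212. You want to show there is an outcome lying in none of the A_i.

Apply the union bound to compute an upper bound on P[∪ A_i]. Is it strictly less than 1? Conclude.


Union bound: P[∪_{i=1}^{5} A_i] ≤ Σ_i P[A_i] ≤ 5·p = 5·(18/85) = 18/17.
Numerically: 18/17 ≈ 1.059.
Is 18/17 < 1? NO.
Since the bound 18/17 is ≥ 1, the union bound is uninformative here; it does NOT by itself certify existence.

5·p = 18/17 ≈ 1.059; existence NOT certified by the union bound.


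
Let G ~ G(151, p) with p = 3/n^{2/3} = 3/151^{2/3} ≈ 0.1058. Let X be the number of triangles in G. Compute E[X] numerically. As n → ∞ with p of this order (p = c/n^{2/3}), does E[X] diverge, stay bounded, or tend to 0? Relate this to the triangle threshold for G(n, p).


Number of potential triangles: C(151, 3) = 562475.
Each occurs with probability p³ ≈ (0.1058)³ ≈ 1.184159e-03.
By linearity: E[X] = C(151, 3)·p³ ≈ 562475 · 1.184159e-03 ≈ 666.0596.
Since α = 2/3 < 1, p = c/n^{2/3} ≫ 1/n is above the triangle threshold p ~ 1/n. Asymptotically E[X] ~ (c³/6)·n^{3(1−α)} = (3³/6)·n^{1} → ∞; triangles are abundant w.h.p.

E[X] ≈ 666.0596; in regime p = Θ(1/n^{2/3}) E[X] diverges (above the triangle threshold p ~ 1/n).


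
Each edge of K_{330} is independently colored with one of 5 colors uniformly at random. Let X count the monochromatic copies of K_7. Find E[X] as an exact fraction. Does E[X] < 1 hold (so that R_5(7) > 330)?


E[X] = C(330, 7) · 5^{1 − 21} = 79313455049400 · 5^{−20} = 79313455049400/95367431640625.
As a reduced fraction: E[X] = 3172538201976/3814697265625 ≈ 0.8317.
Is E[X] < 1? YES.
Since E[X] < 1, there exists a 5-coloring of K_{330} with no monochromatic K_7; hence R_5(7) > 330.

E[X] = 3172538201976/3814697265625 ≈ 0.8317; E[X] < 1, so R_5(7) > 330.


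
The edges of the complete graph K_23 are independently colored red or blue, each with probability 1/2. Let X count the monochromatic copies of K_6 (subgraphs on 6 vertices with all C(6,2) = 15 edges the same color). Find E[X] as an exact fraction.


Let X = Σ_S X_S over the C(23, 6) = 100947 subsets S of size 6, where X_S = 1 if the K_6 on S is monochromatic.
For a fixed S, the K_6 on S has C(6, 2) = 15 edges. P[all 15 edges red] = (1/2)^15, and likewise for blue, so P[monochromatic] = 2·(1/2)^15 = 2^{1 − 15} = 1/16384.
By linearity of expectation: E[X] = C(23, 6) · 2^{1 − 15} = 100947 · 1/16384 = 100947/16384.
Numerically: E[X] ≈ 6.161.

E[X] = C(23,6)·2^(1−C(6,2)) = 100947/16384 ≈ 6.161.
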